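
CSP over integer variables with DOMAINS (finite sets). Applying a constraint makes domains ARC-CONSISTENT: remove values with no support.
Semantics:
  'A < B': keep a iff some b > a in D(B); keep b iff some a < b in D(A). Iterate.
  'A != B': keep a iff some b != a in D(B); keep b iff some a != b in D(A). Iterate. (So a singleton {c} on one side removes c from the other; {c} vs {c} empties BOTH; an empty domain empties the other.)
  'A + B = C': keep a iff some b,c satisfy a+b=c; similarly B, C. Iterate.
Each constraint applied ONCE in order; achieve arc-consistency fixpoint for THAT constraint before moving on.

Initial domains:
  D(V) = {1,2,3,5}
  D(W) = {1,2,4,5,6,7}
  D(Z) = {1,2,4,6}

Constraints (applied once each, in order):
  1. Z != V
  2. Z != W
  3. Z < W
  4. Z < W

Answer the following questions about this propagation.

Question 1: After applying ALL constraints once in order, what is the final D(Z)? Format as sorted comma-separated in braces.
Answer: {1,2,4,6}

Derivation:
Constraint 1 (Z != V) on D(Z)={1,2,4,6} D(V)={1,2,3,5}: no change
Constraint 2 (Z != W) on D(Z)={1,2,4,6} D(W)={1,2,4,5,6,7}: no change
Constraint 3 (Z < W) on D(Z)={1,2,4,6} D(W)={1,2,4,5,6,7}: W {1,2,4,5,6,7}->{2,4,5,6,7}
Constraint 4 (Z < W) on D(Z)={1,2,4,6} D(W)={2,4,5,6,7}: no change
So after all 4 constraints: D(Z) = {1,2,4,6}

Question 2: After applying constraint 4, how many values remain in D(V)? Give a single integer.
Answer: 4

Derivation:
Constraint 1 (Z != V) on D(Z)={1,2,4,6} D(V)={1,2,3,5}: no change
Constraint 2 (Z != W) on D(Z)={1,2,4,6} D(W)={1,2,4,5,6,7}: no change
Constraint 3 (Z < W) on D(Z)={1,2,4,6} D(W)={1,2,4,5,6,7}: W {1,2,4,5,6,7}->{2,4,5,6,7}
Constraint 4 (Z < W) on D(Z)={1,2,4,6} D(W)={2,4,5,6,7}: no change
So after constraint 4: D(V)={1,2,3,5}, size = 4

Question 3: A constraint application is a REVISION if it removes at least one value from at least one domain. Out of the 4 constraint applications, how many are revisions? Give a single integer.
Answer: 1

Derivation:
Constraint 1 (Z != V) on D(Z)={1,2,4,6} D(V)={1,2,3,5}: no change => not a revision
Constraint 2 (Z != W) on D(Z)={1,2,4,6} D(W)={1,2,4,5,6,7}: no change => not a revision
Constraint 3 (Z < W) on D(Z)={1,2,4,6} D(W)={1,2,4,5,6,7}: W {1,2,4,5,6,7}->{2,4,5,6,7} => REVISION
Constraint 4 (Z < W) on D(Z)={1,2,4,6} D(W)={2,4,5,6,7}: no change => not a revision
Total revisions = 1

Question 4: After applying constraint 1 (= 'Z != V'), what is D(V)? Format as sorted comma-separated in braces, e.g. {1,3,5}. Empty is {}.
Constraint 1 (Z != V) on D(Z)={1,2,4,6} D(V)={1,2,3,5}: no change
So after constraint 1: D(V) = {1,2,3,5}

Answer: {1,2,3,5}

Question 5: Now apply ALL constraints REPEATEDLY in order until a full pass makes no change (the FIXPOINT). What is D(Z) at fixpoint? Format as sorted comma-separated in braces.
pass 0 (initial): D(Z)={1,2,4,6}
pass 1: W {1,2,4,5,6,7}->{2,4,5,6,7}
pass 2: no change
Fixpoint after 2 passes: D(Z) = {1,2,4,6}

Answer: {1,2,4,6}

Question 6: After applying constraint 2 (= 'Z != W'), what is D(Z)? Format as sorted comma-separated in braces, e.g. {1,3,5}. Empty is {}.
Constraint 1 (Z != V) on D(Z)={1,2,4,6} D(V)={1,2,3,5}: no change
Constraint 2 (Z != W) on D(Z)={1,2,4,6} D(W)={1,2,4,5,6,7}: no change
So after constraint 2: D(Z) = {1,2,4,6}

Answer: {1,2,4,6}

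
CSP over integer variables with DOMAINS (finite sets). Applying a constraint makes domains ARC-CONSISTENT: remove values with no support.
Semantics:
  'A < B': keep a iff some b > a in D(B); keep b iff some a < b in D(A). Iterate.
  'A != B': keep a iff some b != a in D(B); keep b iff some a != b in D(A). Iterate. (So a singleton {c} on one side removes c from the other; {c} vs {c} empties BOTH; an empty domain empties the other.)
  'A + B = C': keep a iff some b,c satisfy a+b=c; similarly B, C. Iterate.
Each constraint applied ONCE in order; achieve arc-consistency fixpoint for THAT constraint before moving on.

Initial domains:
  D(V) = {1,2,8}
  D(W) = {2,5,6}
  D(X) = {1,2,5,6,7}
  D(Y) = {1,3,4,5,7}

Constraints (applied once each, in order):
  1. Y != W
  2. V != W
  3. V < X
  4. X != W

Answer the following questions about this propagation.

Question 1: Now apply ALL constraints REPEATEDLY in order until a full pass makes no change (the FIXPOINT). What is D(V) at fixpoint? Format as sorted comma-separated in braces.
pass 0 (initial): D(V)={1,2,8}
pass 1: V {1,2,8}->{1,2}; X {1,2,5,6,7}->{2,5,6,7}
pass 2: no change
Fixpoint after 2 passes: D(V) = {1,2}

Answer: {1,2}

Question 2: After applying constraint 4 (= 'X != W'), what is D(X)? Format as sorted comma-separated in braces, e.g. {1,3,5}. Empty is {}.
Answer: {2,5,6,7}

Derivation:
Constraint 1 (Y != W) on D(Y)={1,3,4,5,7} D(W)={2,5,6}: no change
Constraint 2 (V != W) on D(V)={1,2,8} D(W)={2,5,6}: no change
Constraint 3 (V < X) on D(V)={1,2,8} D(X)={1,2,5,6,7}: V {1,2,8}->{1,2}; X {1,2,5,6,7}->{2,5,6,7}
Constraint 4 (X != W) on D(X)={2,5,6,7} D(W)={2,5,6}: no change
So after constraint 4: D(X) = {2,5,6,7}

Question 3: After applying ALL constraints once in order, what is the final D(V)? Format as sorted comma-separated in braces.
Constraint 1 (Y != W) on D(Y)={1,3,4,5,7} D(W)={2,5,6}: no change
Constraint 2 (V != W) on D(V)={1,2,8} D(W)={2,5,6}: no change
Constraint 3 (V < X) on D(V)={1,2,8} D(X)={1,2,5,6,7}: V {1,2,8}->{1,2}; X {1,2,5,6,7}->{2,5,6,7}
Constraint 4 (X != W) on D(X)={2,5,6,7} D(W)={2,5,6}: no change
So after all 4 constraints: D(V) = {1,2}

Answer: {1,2}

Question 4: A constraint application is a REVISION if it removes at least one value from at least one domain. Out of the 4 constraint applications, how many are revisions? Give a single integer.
Constraint 1 (Y != W) on D(Y)={1,3,4,5,7} D(W)={2,5,6}: no change => not a revision
Constraint 2 (V != W) on D(V)={1,2,8} D(W)={2,5,6}: no change => not a revision
Constraint 3 (V < X) on D(V)={1,2,8} D(X)={1,2,5,6,7}: V {1,2,8}->{1,2}; X {1,2,5,6,7}->{2,5,6,7} => REVISION
Constraint 4 (X != W) on D(X)={2,5,6,7} D(W)={2,5,6}: no change => not a revision
Total revisions = 1

Answer: 1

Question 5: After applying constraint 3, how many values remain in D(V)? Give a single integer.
Answer: 2

Derivation:
Constraint 1 (Y != W) on D(Y)={1,3,4,5,7} D(W)={2,5,6}: no change
Constraint 2 (V != W) on D(V)={1,2,8} D(W)={2,5,6}: no change
Constraint 3 (V < X) on D(V)={1,2,8} D(X)={1,2,5,6,7}: V {1,2,8}->{1,2}; X {1,2,5,6,7}->{2,5,6,7}
So after constraint 3: D(V)={1,2}, size = 2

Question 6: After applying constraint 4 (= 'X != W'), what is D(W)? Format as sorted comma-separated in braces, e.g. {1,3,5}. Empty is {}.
Answer: {2,5,6}

Derivation:
Constraint 1 (Y != W) on D(Y)={1,3,4,5,7} D(W)={2,5,6}: no change
Constraint 2 (V != W) on D(V)={1,2,8} D(W)={2,5,6}: no change
Constraint 3 (V < X) on D(V)={1,2,8} D(X)={1,2,5,6,7}: V {1,2,8}->{1,2}; X {1,2,5,6,7}->{2,5,6,7}
Constraint 4 (X != W) on D(X)={2,5,6,7} D(W)={2,5,6}: no change
So after constraint 4: D(W) = {2,5,6}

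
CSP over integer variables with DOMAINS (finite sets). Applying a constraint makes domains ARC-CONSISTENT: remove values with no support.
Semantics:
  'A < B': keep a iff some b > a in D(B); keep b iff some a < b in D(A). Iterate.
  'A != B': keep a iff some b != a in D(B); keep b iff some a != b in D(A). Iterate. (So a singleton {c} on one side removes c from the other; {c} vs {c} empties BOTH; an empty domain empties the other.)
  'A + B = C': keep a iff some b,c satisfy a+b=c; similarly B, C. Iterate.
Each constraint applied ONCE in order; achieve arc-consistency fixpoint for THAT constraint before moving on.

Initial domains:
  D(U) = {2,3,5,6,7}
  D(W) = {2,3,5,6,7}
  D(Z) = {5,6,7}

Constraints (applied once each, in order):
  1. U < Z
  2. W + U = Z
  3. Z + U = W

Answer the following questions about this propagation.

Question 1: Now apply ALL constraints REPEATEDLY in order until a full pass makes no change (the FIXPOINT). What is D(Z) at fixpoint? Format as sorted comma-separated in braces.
Answer: {}

Derivation:
pass 0 (initial): D(Z)={5,6,7}
pass 1: U {2,3,5,6,7}->{}; W {2,3,5,6,7}->{}; Z {5,6,7}->{}
pass 2: no change
Fixpoint after 2 passes: D(Z) = {}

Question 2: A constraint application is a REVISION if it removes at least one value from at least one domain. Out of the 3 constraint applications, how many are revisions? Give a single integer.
Answer: 3

Derivation:
Constraint 1 (U < Z) on D(U)={2,3,5,6,7} D(Z)={5,6,7}: U {2,3,5,6,7}->{2,3,5,6} => REVISION
Constraint 2 (W + U = Z) on D(W)={2,3,5,6,7} D(U)={2,3,5,6} D(Z)={5,6,7}: W {2,3,5,6,7}->{2,3,5}; U {2,3,5,6}->{2,3,5} => REVISION
Constraint 3 (Z + U = W) on D(Z)={5,6,7} D(U)={2,3,5} D(W)={2,3,5}: Z {5,6,7}->{}; U {2,3,5}->{}; W {2,3,5}->{} => REVISION
Total revisions = 3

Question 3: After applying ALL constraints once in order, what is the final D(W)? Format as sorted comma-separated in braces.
Constraint 1 (U < Z) on D(U)={2,3,5,6,7} D(Z)={5,6,7}: U {2,3,5,6,7}->{2,3,5,6}
Constraint 2 (W + U = Z) on D(W)={2,3,5,6,7} D(U)={2,3,5,6} D(Z)={5,6,7}: W {2,3,5,6,7}->{2,3,5}; U {2,3,5,6}->{2,3,5}
Constraint 3 (Z + U = W) on D(Z)={5,6,7} D(U)={2,3,5} D(W)={2,3,5}: Z {5,6,7}->{}; U {2,3,5}->{}; W {2,3,5}->{}
So after all 3 constraints: D(W) = {}

Answer: {}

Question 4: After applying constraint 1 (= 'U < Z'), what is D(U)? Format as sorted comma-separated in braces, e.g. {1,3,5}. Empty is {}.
Answer: {2,3,5,6}

Derivation:
Constraint 1 (U < Z) on D(U)={2,3,5,6,7} D(Z)={5,6,7}: U {2,3,5,6,7}->{2,3,5,6}
So after constraint 1: D(U) = {2,3,5,6}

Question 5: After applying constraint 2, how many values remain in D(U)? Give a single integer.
Constraint 1 (U < Z) on D(U)={2,3,5,6,7} D(Z)={5,6,7}: U {2,3,5,6,7}->{2,3,5,6}
Constraint 2 (W + U = Z) on D(W)={2,3,5,6,7} D(U)={2,3,5,6} D(Z)={5,6,7}: W {2,3,5,6,7}->{2,3,5}; U {2,3,5,6}->{2,3,5}
So after constraint 2: D(U)={2,3,5}, size = 3

Answer: 3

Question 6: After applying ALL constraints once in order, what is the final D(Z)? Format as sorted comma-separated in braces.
Constraint 1 (U < Z) on D(U)={2,3,5,6,7} D(Z)={5,6,7}: U {2,3,5,6,7}->{2,3,5,6}
Constraint 2 (W + U = Z) on D(W)={2,3,5,6,7} D(U)={2,3,5,6} D(Z)={5,6,7}: W {2,3,5,6,7}->{2,3,5}; U {2,3,5,6}->{2,3,5}
Constraint 3 (Z + U = W) on D(Z)={5,6,7} D(U)={2,3,5} D(W)={2,3,5}: Z {5,6,7}->{}; U {2,3,5}->{}; W {2,3,5}->{}
So after all 3 constraints: D(Z) = {}

Answer: {}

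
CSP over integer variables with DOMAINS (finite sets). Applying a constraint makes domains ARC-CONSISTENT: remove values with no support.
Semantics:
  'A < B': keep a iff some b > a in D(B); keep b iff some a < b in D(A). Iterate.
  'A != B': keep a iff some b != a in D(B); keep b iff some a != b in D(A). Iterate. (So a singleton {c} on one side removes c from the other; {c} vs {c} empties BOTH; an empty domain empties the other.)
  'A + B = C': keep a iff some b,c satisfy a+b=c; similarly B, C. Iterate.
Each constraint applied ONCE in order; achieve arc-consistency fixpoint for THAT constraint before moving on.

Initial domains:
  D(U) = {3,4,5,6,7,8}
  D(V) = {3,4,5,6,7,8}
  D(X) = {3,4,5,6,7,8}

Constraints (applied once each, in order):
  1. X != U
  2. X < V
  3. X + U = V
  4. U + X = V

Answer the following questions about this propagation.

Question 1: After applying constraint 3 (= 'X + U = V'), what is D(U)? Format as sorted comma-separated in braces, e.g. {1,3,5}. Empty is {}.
Answer: {3,4,5}

Derivation:
Constraint 1 (X != U) on D(X)={3,4,5,6,7,8} D(U)={3,4,5,6,7,8}: no change
Constraint 2 (X < V) on D(X)={3,4,5,6,7,8} D(V)={3,4,5,6,7,8}: X {3,4,5,6,7,8}->{3,4,5,6,7}; V {3,4,5,6,7,8}->{4,5,6,7,8}
Constraint 3 (X + U = V) on D(X)={3,4,5,6,7} D(U)={3,4,5,6,7,8} D(V)={4,5,6,7,8}: X {3,4,5,6,7}->{3,4,5}; U {3,4,5,6,7,8}->{3,4,5}; V {4,5,6,7,8}->{6,7,8}
So after constraint 3: D(U) = {3,4,5}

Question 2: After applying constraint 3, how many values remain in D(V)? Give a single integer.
Constraint 1 (X != U) on D(X)={3,4,5,6,7,8} D(U)={3,4,5,6,7,8}: no change
Constraint 2 (X < V) on D(X)={3,4,5,6,7,8} D(V)={3,4,5,6,7,8}: X {3,4,5,6,7,8}->{3,4,5,6,7}; V {3,4,5,6,7,8}->{4,5,6,7,8}
Constraint 3 (X + U = V) on D(X)={3,4,5,6,7} D(U)={3,4,5,6,7,8} D(V)={4,5,6,7,8}: X {3,4,5,6,7}->{3,4,5}; U {3,4,5,6,7,8}->{3,4,5}; V {4,5,6,7,8}->{6,7,8}
So after constraint 3: D(V)={6,7,8}, size = 3

Answer: 3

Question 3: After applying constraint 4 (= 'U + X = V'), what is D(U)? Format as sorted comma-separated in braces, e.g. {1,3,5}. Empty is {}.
Answer: {3,4,5}

Derivation:
Constraint 1 (X != U) on D(X)={3,4,5,6,7,8} D(U)={3,4,5,6,7,8}: no change
Constraint 2 (X < V) on D(X)={3,4,5,6,7,8} D(V)={3,4,5,6,7,8}: X {3,4,5,6,7,8}->{3,4,5,6,7}; V {3,4,5,6,7,8}->{4,5,6,7,8}
Constraint 3 (X + U = V) on D(X)={3,4,5,6,7} D(U)={3,4,5,6,7,8} D(V)={4,5,6,7,8}: X {3,4,5,6,7}->{3,4,5}; U {3,4,5,6,7,8}->{3,4,5}; V {4,5,6,7,8}->{6,7,8}
Constraint 4 (U + X = V) on D(U)={3,4,5} D(X)={3,4,5} D(V)={6,7,8}: no change
So after constraint 4: D(U) = {3,4,5}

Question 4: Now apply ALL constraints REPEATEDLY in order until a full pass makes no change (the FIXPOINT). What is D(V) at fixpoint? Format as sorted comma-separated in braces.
pass 0 (initial): D(V)={3,4,5,6,7,8}
pass 1: U {3,4,5,6,7,8}->{3,4,5}; V {3,4,5,6,7,8}->{6,7,8}; X {3,4,5,6,7,8}->{3,4,5}
pass 2: no change
Fixpoint after 2 passes: D(V) = {6,7,8}

Answer: {6,7,8}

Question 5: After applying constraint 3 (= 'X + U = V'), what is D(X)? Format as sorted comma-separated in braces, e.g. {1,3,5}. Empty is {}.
Constraint 1 (X != U) on D(X)={3,4,5,6,7,8} D(U)={3,4,5,6,7,8}: no change
Constraint 2 (X < V) on D(X)={3,4,5,6,7,8} D(V)={3,4,5,6,7,8}: X {3,4,5,6,7,8}->{3,4,5,6,7}; V {3,4,5,6,7,8}->{4,5,6,7,8}
Constraint 3 (X + U = V) on D(X)={3,4,5,6,7} D(U)={3,4,5,6,7,8} D(V)={4,5,6,7,8}: X {3,4,5,6,7}->{3,4,5}; U {3,4,5,6,7,8}->{3,4,5}; V {4,5,6,7,8}->{6,7,8}
So after constraint 3: D(X) = {3,4,5}

Answer: {3,4,5}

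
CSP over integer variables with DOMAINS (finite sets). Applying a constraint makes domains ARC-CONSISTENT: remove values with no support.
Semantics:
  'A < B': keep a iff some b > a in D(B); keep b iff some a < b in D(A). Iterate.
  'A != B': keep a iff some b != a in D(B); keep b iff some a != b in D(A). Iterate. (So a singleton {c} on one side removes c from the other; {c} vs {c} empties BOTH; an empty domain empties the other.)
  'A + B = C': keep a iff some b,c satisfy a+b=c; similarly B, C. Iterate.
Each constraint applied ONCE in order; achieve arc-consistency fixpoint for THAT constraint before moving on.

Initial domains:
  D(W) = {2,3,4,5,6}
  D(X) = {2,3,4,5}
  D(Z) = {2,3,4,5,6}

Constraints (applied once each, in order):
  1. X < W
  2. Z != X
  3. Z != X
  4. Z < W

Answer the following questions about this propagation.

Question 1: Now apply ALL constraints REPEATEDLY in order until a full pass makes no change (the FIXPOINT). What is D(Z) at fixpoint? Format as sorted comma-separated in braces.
pass 0 (initial): D(Z)={2,3,4,5,6}
pass 1: W {2,3,4,5,6}->{3,4,5,6}; Z {2,3,4,5,6}->{2,3,4,5}
pass 2: no change
Fixpoint after 2 passes: D(Z) = {2,3,4,5}

Answer: {2,3,4,5}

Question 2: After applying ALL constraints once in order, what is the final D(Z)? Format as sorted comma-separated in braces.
Constraint 1 (X < W) on D(X)={2,3,4,5} D(W)={2,3,4,5,6}: W {2,3,4,5,6}->{3,4,5,6}
Constraint 2 (Z != X) on D(Z)={2,3,4,5,6} D(X)={2,3,4,5}: no change
Constraint 3 (Z != X) on D(Z)={2,3,4,5,6} D(X)={2,3,4,5}: no change
Constraint 4 (Z < W) on D(Z)={2,3,4,5,6} D(W)={3,4,5,6}: Z {2,3,4,5,6}->{2,3,4,5}
So after all 4 constraints: D(Z) = {2,3,4,5}

Answer: {2,3,4,5}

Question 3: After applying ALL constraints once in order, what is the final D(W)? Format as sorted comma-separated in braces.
Constraint 1 (X < W) on D(X)={2,3,4,5} D(W)={2,3,4,5,6}: W {2,3,4,5,6}->{3,4,5,6}
Constraint 2 (Z != X) on D(Z)={2,3,4,5,6} D(X)={2,3,4,5}: no change
Constraint 3 (Z != X) on D(Z)={2,3,4,5,6} D(X)={2,3,4,5}: no change
Constraint 4 (Z < W) on D(Z)={2,3,4,5,6} D(W)={3,4,5,6}: Z {2,3,4,5,6}->{2,3,4,5}
So after all 4 constraints: D(W) = {3,4,5,6}

Answer: {3,4,5,6}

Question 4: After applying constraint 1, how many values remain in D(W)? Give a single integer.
Constraint 1 (X < W) on D(X)={2,3,4,5} D(W)={2,3,4,5,6}: W {2,3,4,5,6}->{3,4,5,6}
So after constraint 1: D(W)={3,4,5,6}, size = 4

Answer: 4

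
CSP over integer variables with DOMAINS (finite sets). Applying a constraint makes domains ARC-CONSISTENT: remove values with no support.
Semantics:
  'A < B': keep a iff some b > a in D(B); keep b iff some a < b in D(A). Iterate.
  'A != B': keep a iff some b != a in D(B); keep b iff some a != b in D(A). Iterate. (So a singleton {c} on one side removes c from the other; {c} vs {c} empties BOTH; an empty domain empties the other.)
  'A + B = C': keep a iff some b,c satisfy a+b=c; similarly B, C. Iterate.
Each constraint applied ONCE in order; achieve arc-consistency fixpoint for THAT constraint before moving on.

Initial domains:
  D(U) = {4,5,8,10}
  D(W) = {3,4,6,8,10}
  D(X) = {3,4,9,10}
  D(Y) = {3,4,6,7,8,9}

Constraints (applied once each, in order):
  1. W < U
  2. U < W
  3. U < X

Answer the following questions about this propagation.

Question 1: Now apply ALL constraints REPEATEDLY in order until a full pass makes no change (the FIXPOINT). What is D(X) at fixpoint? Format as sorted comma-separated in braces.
Answer: {}

Derivation:
pass 0 (initial): D(X)={3,4,9,10}
pass 1: U {4,5,8,10}->{4,5}; W {3,4,6,8,10}->{6,8}; X {3,4,9,10}->{9,10}
pass 2: U {4,5}->{}; W {6,8}->{}; X {9,10}->{}
pass 3: no change
Fixpoint after 3 passes: D(X) = {}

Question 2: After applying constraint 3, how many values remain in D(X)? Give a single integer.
Answer: 2

Derivation:
Constraint 1 (W < U) on D(W)={3,4,6,8,10} D(U)={4,5,8,10}: W {3,4,6,8,10}->{3,4,6,8}
Constraint 2 (U < W) on D(U)={4,5,8,10} D(W)={3,4,6,8}: U {4,5,8,10}->{4,5}; W {3,4,6,8}->{6,8}
Constraint 3 (U < X) on D(U)={4,5} D(X)={3,4,9,10}: X {3,4,9,10}->{9,10}
So after constraint 3: D(X)={9,10}, size = 2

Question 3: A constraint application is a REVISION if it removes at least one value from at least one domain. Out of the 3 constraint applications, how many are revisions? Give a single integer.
Answer: 3

Derivation:
Constraint 1 (W < U) on D(W)={3,4,6,8,10} D(U)={4,5,8,10}: W {3,4,6,8,10}->{3,4,6,8} => REVISION
Constraint 2 (U < W) on D(U)={4,5,8,10} D(W)={3,4,6,8}: U {4,5,8,10}->{4,5}; W {3,4,6,8}->{6,8} => REVISION
Constraint 3 (U < X) on D(U)={4,5} D(X)={3,4,9,10}: X {3,4,9,10}->{9,10} => REVISION
Total revisions = 3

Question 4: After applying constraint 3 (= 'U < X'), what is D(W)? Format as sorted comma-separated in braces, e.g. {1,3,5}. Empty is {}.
Answer: {6,8}

Derivation:
Constraint 1 (W < U) on D(W)={3,4,6,8,10} D(U)={4,5,8,10}: W {3,4,6,8,10}->{3,4,6,8}
Constraint 2 (U < W) on D(U)={4,5,8,10} D(W)={3,4,6,8}: U {4,5,8,10}->{4,5}; W {3,4,6,8}->{6,8}
Constraint 3 (U < X) on D(U)={4,5} D(X)={3,4,9,10}: X {3,4,9,10}->{9,10}
So after constraint 3: D(W) = {6,8}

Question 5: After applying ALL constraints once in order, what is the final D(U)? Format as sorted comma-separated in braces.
Answer: {4,5}

Derivation:
Constraint 1 (W < U) on D(W)={3,4,6,8,10} D(U)={4,5,8,10}: W {3,4,6,8,10}->{3,4,6,8}
Constraint 2 (U < W) on D(U)={4,5,8,10} D(W)={3,4,6,8}: U {4,5,8,10}->{4,5}; W {3,4,6,8}->{6,8}
Constraint 3 (U < X) on D(U)={4,5} D(X)={3,4,9,10}: X {3,4,9,10}->{9,10}
So after all 3 constraints: D(U) = {4,5}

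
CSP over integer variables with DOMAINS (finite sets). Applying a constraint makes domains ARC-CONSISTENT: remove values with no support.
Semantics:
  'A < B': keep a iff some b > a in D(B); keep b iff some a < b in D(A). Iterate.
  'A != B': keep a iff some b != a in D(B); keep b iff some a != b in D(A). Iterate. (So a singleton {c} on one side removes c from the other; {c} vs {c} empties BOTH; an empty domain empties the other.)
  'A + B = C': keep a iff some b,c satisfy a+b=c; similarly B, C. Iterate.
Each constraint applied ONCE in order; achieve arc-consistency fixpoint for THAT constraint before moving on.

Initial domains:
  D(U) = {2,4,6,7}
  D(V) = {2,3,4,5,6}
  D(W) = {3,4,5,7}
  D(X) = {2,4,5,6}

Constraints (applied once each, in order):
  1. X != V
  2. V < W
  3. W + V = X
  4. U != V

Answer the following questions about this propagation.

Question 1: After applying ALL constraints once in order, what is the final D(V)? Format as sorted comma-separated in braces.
Answer: {2,3}

Derivation:
Constraint 1 (X != V) on D(X)={2,4,5,6} D(V)={2,3,4,5,6}: no change
Constraint 2 (V < W) on D(V)={2,3,4,5,6} D(W)={3,4,5,7}: no change
Constraint 3 (W + V = X) on D(W)={3,4,5,7} D(V)={2,3,4,5,6} D(X)={2,4,5,6}: W {3,4,5,7}->{3,4}; V {2,3,4,5,6}->{2,3}; X {2,4,5,6}->{5,6}
Constraint 4 (U != V) on D(U)={2,4,6,7} D(V)={2,3}: no change
So after all 4 constraints: D(V) = {2,3}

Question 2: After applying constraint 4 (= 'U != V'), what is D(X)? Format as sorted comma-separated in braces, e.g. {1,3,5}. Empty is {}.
Answer: {5,6}

Derivation:
Constraint 1 (X != V) on D(X)={2,4,5,6} D(V)={2,3,4,5,6}: no change
Constraint 2 (V < W) on D(V)={2,3,4,5,6} D(W)={3,4,5,7}: no change
Constraint 3 (W + V = X) on D(W)={3,4,5,7} D(V)={2,3,4,5,6} D(X)={2,4,5,6}: W {3,4,5,7}->{3,4}; V {2,3,4,5,6}->{2,3}; X {2,4,5,6}->{5,6}
Constraint 4 (U != V) on D(U)={2,4,6,7} D(V)={2,3}: no change
So after constraint 4: D(X) = {5,6}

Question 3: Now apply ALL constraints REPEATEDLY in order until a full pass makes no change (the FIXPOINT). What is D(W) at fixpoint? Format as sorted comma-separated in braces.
Answer: {3,4}

Derivation:
pass 0 (initial): D(W)={3,4,5,7}
pass 1: V {2,3,4,5,6}->{2,3}; W {3,4,5,7}->{3,4}; X {2,4,5,6}->{5,6}
pass 2: no change
Fixpoint after 2 passes: D(W) = {3,4}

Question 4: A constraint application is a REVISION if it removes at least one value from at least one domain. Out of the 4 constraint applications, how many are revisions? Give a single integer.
Answer: 1

Derivation:
Constraint 1 (X != V) on D(X)={2,4,5,6} D(V)={2,3,4,5,6}: no change => not a revision
Constraint 2 (V < W) on D(V)={2,3,4,5,6} D(W)={3,4,5,7}: no change => not a revision
Constraint 3 (W + V = X) on D(W)={3,4,5,7} D(V)={2,3,4,5,6} D(X)={2,4,5,6}: W {3,4,5,7}->{3,4}; V {2,3,4,5,6}->{2,3}; X {2,4,5,6}->{5,6} => REVISION
Constraint 4 (U != V) on D(U)={2,4,6,7} D(V)={2,3}: no change => not a revision
Total revisions = 1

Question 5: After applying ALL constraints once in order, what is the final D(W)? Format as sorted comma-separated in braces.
Answer: {3,4}

Derivation:
Constraint 1 (X != V) on D(X)={2,4,5,6} D(V)={2,3,4,5,6}: no change
Constraint 2 (V < W) on D(V)={2,3,4,5,6} D(W)={3,4,5,7}: no change
Constraint 3 (W + V = X) on D(W)={3,4,5,7} D(V)={2,3,4,5,6} D(X)={2,4,5,6}: W {3,4,5,7}->{3,4}; V {2,3,4,5,6}->{2,3}; X {2,4,5,6}->{5,6}
Constraint 4 (U != V) on D(U)={2,4,6,7} D(V)={2,3}: no change
So after all 4 constraints: D(W) = {3,4}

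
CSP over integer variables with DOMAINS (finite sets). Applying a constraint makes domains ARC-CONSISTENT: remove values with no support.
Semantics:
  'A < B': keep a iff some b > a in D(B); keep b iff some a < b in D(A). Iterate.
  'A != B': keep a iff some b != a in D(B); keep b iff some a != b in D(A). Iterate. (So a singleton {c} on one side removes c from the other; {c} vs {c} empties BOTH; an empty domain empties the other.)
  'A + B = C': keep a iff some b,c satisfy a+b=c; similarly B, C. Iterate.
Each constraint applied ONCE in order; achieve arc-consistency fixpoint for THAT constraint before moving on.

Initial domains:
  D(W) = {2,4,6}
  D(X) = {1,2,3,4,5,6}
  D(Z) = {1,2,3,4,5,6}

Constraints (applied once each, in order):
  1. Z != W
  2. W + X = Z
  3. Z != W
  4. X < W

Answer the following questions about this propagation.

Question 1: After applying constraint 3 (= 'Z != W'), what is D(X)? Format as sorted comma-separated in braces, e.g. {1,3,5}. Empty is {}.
Answer: {1,2,3,4}

Derivation:
Constraint 1 (Z != W) on D(Z)={1,2,3,4,5,6} D(W)={2,4,6}: no change
Constraint 2 (W + X = Z) on D(W)={2,4,6} D(X)={1,2,3,4,5,6} D(Z)={1,2,3,4,5,6}: W {2,4,6}->{2,4}; X {1,2,3,4,5,6}->{1,2,3,4}; Z {1,2,3,4,5,6}->{3,4,5,6}
Constraint 3 (Z != W) on D(Z)={3,4,5,6} D(W)={2,4}: no change
So after constraint 3: D(X) = {1,2,3,4}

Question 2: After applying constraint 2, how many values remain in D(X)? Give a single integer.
Constraint 1 (Z != W) on D(Z)={1,2,3,4,5,6} D(W)={2,4,6}: no change
Constraint 2 (W + X = Z) on D(W)={2,4,6} D(X)={1,2,3,4,5,6} D(Z)={1,2,3,4,5,6}: W {2,4,6}->{2,4}; X {1,2,3,4,5,6}->{1,2,3,4}; Z {1,2,3,4,5,6}->{3,4,5,6}
So after constraint 2: D(X)={1,2,3,4}, size = 4

Answer: 4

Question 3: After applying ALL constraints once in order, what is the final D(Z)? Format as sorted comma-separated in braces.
Constraint 1 (Z != W) on D(Z)={1,2,3,4,5,6} D(W)={2,4,6}: no change
Constraint 2 (W + X = Z) on D(W)={2,4,6} D(X)={1,2,3,4,5,6} D(Z)={1,2,3,4,5,6}: W {2,4,6}->{2,4}; X {1,2,3,4,5,6}->{1,2,3,4}; Z {1,2,3,4,5,6}->{3,4,5,6}
Constraint 3 (Z != W) on D(Z)={3,4,5,6} D(W)={2,4}: no change
Constraint 4 (X < W) on D(X)={1,2,3,4} D(W)={2,4}: X {1,2,3,4}->{1,2,3}
So after all 4 constraints: D(Z) = {3,4,5,6}

Answer: {3,4,5,6}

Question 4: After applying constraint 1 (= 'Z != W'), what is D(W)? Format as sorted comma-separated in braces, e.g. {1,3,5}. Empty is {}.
Answer: {2,4,6}

Derivation:
Constraint 1 (Z != W) on D(Z)={1,2,3,4,5,6} D(W)={2,4,6}: no change
So after constraint 1: D(W) = {2,4,6}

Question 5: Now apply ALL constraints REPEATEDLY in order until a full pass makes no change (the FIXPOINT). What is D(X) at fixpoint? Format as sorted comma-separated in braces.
pass 0 (initial): D(X)={1,2,3,4,5,6}
pass 1: W {2,4,6}->{2,4}; X {1,2,3,4,5,6}->{1,2,3}; Z {1,2,3,4,5,6}->{3,4,5,6}
pass 2: no change
Fixpoint after 2 passes: D(X) = {1,2,3}

Answer: {1,2,3}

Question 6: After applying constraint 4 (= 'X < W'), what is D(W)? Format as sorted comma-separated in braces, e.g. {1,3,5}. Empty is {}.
Constraint 1 (Z != W) on D(Z)={1,2,3,4,5,6} D(W)={2,4,6}: no change
Constraint 2 (W + X = Z) on D(W)={2,4,6} D(X)={1,2,3,4,5,6} D(Z)={1,2,3,4,5,6}: W {2,4,6}->{2,4}; X {1,2,3,4,5,6}->{1,2,3,4}; Z {1,2,3,4,5,6}->{3,4,5,6}
Constraint 3 (Z != W) on D(Z)={3,4,5,6} D(W)={2,4}: no change
Constraint 4 (X < W) on D(X)={1,2,3,4} D(W)={2,4}: X {1,2,3,4}->{1,2,3}
So after constraint 4: D(W) = {2,4}

Answer: {2,4}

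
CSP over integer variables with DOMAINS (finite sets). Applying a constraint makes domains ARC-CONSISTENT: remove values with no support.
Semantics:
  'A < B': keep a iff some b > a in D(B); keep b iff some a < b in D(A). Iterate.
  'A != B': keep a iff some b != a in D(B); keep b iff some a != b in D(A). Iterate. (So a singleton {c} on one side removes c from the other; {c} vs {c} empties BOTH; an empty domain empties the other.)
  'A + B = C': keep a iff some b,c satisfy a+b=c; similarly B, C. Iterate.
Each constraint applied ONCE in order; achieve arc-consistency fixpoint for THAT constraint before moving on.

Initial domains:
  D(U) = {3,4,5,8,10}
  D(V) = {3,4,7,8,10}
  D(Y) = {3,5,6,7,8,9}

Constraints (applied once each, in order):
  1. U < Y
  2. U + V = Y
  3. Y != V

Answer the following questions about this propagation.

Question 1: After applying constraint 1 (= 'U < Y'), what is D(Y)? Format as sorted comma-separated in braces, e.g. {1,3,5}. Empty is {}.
Answer: {5,6,7,8,9}

Derivation:
Constraint 1 (U < Y) on D(U)={3,4,5,8,10} D(Y)={3,5,6,7,8,9}: U {3,4,5,8,10}->{3,4,5,8}; Y {3,5,6,7,8,9}->{5,6,7,8,9}
So after constraint 1: D(Y) = {5,6,7,8,9}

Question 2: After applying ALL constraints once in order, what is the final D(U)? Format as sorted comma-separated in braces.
Answer: {3,4,5}

Derivation:
Constraint 1 (U < Y) on D(U)={3,4,5,8,10} D(Y)={3,5,6,7,8,9}: U {3,4,5,8,10}->{3,4,5,8}; Y {3,5,6,7,8,9}->{5,6,7,8,9}
Constraint 2 (U + V = Y) on D(U)={3,4,5,8} D(V)={3,4,7,8,10} D(Y)={5,6,7,8,9}: U {3,4,5,8}->{3,4,5}; V {3,4,7,8,10}->{3,4}; Y {5,6,7,8,9}->{6,7,8,9}
Constraint 3 (Y != V) on D(Y)={6,7,8,9} D(V)={3,4}: no change
So after all 3 constraints: D(U) = {3,4,5}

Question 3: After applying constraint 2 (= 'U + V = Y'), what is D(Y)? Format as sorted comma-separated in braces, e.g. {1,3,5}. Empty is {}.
Constraint 1 (U < Y) on D(U)={3,4,5,8,10} D(Y)={3,5,6,7,8,9}: U {3,4,5,8,10}->{3,4,5,8}; Y {3,5,6,7,8,9}->{5,6,7,8,9}
Constraint 2 (U + V = Y) on D(U)={3,4,5,8} D(V)={3,4,7,8,10} D(Y)={5,6,7,8,9}: U {3,4,5,8}->{3,4,5}; V {3,4,7,8,10}->{3,4}; Y {5,6,7,8,9}->{6,7,8,9}
So after constraint 2: D(Y) = {6,7,8,9}

Answer: {6,7,8,9}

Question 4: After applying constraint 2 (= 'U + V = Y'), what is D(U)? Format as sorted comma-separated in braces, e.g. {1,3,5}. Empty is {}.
Constraint 1 (U < Y) on D(U)={3,4,5,8,10} D(Y)={3,5,6,7,8,9}: U {3,4,5,8,10}->{3,4,5,8}; Y {3,5,6,7,8,9}->{5,6,7,8,9}
Constraint 2 (U + V = Y) on D(U)={3,4,5,8} D(V)={3,4,7,8,10} D(Y)={5,6,7,8,9}: U {3,4,5,8}->{3,4,5}; V {3,4,7,8,10}->{3,4}; Y {5,6,7,8,9}->{6,7,8,9}
So after constraint 2: D(U) = {3,4,5}

Answer: {3,4,5}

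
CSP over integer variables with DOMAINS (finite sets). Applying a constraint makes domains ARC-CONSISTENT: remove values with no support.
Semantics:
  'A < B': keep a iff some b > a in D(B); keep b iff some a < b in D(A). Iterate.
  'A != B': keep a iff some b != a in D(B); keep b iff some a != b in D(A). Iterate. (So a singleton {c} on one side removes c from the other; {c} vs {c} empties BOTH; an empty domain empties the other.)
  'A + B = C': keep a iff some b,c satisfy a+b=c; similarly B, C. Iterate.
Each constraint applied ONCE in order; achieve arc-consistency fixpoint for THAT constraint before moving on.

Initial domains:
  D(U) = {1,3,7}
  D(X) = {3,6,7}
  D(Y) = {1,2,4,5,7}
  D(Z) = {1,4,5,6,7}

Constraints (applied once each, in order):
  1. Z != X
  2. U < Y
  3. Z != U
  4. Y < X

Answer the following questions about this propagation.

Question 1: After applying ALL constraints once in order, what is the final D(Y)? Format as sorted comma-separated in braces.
Constraint 1 (Z != X) on D(Z)={1,4,5,6,7} D(X)={3,6,7}: no change
Constraint 2 (U < Y) on D(U)={1,3,7} D(Y)={1,2,4,5,7}: U {1,3,7}->{1,3}; Y {1,2,4,5,7}->{2,4,5,7}
Constraint 3 (Z != U) on D(Z)={1,4,5,6,7} D(U)={1,3}: no change
Constraint 4 (Y < X) on D(Y)={2,4,5,7} D(X)={3,6,7}: Y {2,4,5,7}->{2,4,5}
So after all 4 constraints: D(Y) = {2,4,5}

Answer: {2,4,5}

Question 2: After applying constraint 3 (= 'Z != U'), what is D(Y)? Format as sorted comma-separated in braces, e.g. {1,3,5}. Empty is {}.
Constraint 1 (Z != X) on D(Z)={1,4,5,6,7} D(X)={3,6,7}: no change
Constraint 2 (U < Y) on D(U)={1,3,7} D(Y)={1,2,4,5,7}: U {1,3,7}->{1,3}; Y {1,2,4,5,7}->{2,4,5,7}
Constraint 3 (Z != U) on D(Z)={1,4,5,6,7} D(U)={1,3}: no change
So after constraint 3: D(Y) = {2,4,5,7}

Answer: {2,4,5,7}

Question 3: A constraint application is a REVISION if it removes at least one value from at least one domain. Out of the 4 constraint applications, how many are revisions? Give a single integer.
Answer: 2

Derivation:
Constraint 1 (Z != X) on D(Z)={1,4,5,6,7} D(X)={3,6,7}: no change => not a revision
Constraint 2 (U < Y) on D(U)={1,3,7} D(Y)={1,2,4,5,7}: U {1,3,7}->{1,3}; Y {1,2,4,5,7}->{2,4,5,7} => REVISION
Constraint 3 (Z != U) on D(Z)={1,4,5,6,7} D(U)={1,3}: no change => not a revision
Constraint 4 (Y < X) on D(Y)={2,4,5,7} D(X)={3,6,7}: Y {2,4,5,7}->{2,4,5} => REVISION
Total revisions = 2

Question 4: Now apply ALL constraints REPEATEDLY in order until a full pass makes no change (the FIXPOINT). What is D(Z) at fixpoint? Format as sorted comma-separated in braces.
Answer: {1,4,5,6,7}

Derivation:
pass 0 (initial): D(Z)={1,4,5,6,7}
pass 1: U {1,3,7}->{1,3}; Y {1,2,4,5,7}->{2,4,5}
pass 2: no change
Fixpoint after 2 passes: D(Z) = {1,4,5,6,7}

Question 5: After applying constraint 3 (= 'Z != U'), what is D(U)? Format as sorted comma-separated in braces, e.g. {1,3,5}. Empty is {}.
Constraint 1 (Z != X) on D(Z)={1,4,5,6,7} D(X)={3,6,7}: no change
Constraint 2 (U < Y) on D(U)={1,3,7} D(Y)={1,2,4,5,7}: U {1,3,7}->{1,3}; Y {1,2,4,5,7}->{2,4,5,7}
Constraint 3 (Z != U) on D(Z)={1,4,5,6,7} D(U)={1,3}: no change
So after constraint 3: D(U) = {1,3}

Answer: {1,3}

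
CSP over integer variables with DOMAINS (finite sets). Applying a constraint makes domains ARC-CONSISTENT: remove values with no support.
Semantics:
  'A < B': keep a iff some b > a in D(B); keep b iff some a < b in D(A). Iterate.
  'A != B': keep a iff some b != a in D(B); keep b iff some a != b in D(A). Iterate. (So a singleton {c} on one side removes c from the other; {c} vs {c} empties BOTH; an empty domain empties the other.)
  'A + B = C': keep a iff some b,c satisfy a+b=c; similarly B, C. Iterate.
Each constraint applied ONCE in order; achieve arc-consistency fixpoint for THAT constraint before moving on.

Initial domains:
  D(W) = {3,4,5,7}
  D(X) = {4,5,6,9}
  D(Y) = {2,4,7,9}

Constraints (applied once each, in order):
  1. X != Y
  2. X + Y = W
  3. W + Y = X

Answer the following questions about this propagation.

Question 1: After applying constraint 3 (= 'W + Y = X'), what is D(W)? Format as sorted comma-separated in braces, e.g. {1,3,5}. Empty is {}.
Answer: {}

Derivation:
Constraint 1 (X != Y) on D(X)={4,5,6,9} D(Y)={2,4,7,9}: no change
Constraint 2 (X + Y = W) on D(X)={4,5,6,9} D(Y)={2,4,7,9} D(W)={3,4,5,7}: X {4,5,6,9}->{5}; Y {2,4,7,9}->{2}; W {3,4,5,7}->{7}
Constraint 3 (W + Y = X) on D(W)={7} D(Y)={2} D(X)={5}: W {7}->{}; Y {2}->{}; X {5}->{}
So after constraint 3: D(W) = {}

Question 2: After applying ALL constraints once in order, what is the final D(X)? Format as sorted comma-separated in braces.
Constraint 1 (X != Y) on D(X)={4,5,6,9} D(Y)={2,4,7,9}: no change
Constraint 2 (X + Y = W) on D(X)={4,5,6,9} D(Y)={2,4,7,9} D(W)={3,4,5,7}: X {4,5,6,9}->{5}; Y {2,4,7,9}->{2}; W {3,4,5,7}->{7}
Constraint 3 (W + Y = X) on D(W)={7} D(Y)={2} D(X)={5}: W {7}->{}; Y {2}->{}; X {5}->{}
So after all 3 constraints: D(X) = {}

Answer: {}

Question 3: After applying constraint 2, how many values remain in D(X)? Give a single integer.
Answer: 1

Derivation:
Constraint 1 (X != Y) on D(X)={4,5,6,9} D(Y)={2,4,7,9}: no change
Constraint 2 (X + Y = W) on D(X)={4,5,6,9} D(Y)={2,4,7,9} D(W)={3,4,5,7}: X {4,5,6,9}->{5}; Y {2,4,7,9}->{2}; W {3,4,5,7}->{7}
So after constraint 2: D(X)={5}, size = 1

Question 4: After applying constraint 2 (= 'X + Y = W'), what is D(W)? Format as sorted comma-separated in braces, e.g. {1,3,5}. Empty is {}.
Constraint 1 (X != Y) on D(X)={4,5,6,9} D(Y)={2,4,7,9}: no change
Constraint 2 (X + Y = W) on D(X)={4,5,6,9} D(Y)={2,4,7,9} D(W)={3,4,5,7}: X {4,5,6,9}->{5}; Y {2,4,7,9}->{2}; W {3,4,5,7}->{7}
So after constraint 2: D(W) = {7}

Answer: {7}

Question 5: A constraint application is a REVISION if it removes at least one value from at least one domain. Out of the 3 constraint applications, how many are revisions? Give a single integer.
Constraint 1 (X != Y) on D(X)={4,5,6,9} D(Y)={2,4,7,9}: no change => not a revision
Constraint 2 (X + Y = W) on D(X)={4,5,6,9} D(Y)={2,4,7,9} D(W)={3,4,5,7}: X {4,5,6,9}->{5}; Y {2,4,7,9}->{2}; W {3,4,5,7}->{7} => REVISION
Constraint 3 (W + Y = X) on D(W)={7} D(Y)={2} D(X)={5}: W {7}->{}; Y {2}->{}; X {5}->{} => REVISION
Total revisions = 2

Answer: 2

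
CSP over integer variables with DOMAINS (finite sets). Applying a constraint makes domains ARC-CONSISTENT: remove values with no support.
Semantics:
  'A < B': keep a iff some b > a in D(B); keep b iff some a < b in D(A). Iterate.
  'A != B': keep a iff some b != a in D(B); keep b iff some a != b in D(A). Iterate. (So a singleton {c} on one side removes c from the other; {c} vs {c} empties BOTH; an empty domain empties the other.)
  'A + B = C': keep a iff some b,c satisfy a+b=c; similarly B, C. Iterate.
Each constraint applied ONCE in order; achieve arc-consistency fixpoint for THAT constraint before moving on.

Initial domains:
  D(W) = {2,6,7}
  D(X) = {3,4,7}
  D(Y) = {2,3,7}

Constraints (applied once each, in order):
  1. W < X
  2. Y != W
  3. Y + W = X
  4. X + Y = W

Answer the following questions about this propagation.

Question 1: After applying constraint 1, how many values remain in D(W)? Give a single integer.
Answer: 2

Derivation:
Constraint 1 (W < X) on D(W)={2,6,7} D(X)={3,4,7}: W {2,6,7}->{2,6}
So after constraint 1: D(W)={2,6}, size = 2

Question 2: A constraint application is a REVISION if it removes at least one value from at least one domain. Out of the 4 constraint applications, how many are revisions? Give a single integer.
Constraint 1 (W < X) on D(W)={2,6,7} D(X)={3,4,7}: W {2,6,7}->{2,6} => REVISION
Constraint 2 (Y != W) on D(Y)={2,3,7} D(W)={2,6}: no change => not a revision
Constraint 3 (Y + W = X) on D(Y)={2,3,7} D(W)={2,6} D(X)={3,4,7}: Y {2,3,7}->{2}; W {2,6}->{2}; X {3,4,7}->{4} => REVISION
Constraint 4 (X + Y = W) on D(X)={4} D(Y)={2} D(W)={2}: X {4}->{}; Y {2}->{}; W {2}->{} => REVISION
Total revisions = 3

Answer: 3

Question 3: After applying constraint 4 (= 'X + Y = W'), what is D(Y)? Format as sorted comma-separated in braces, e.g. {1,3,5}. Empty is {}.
Answer: {}

Derivation:
Constraint 1 (W < X) on D(W)={2,6,7} D(X)={3,4,7}: W {2,6,7}->{2,6}
Constraint 2 (Y != W) on D(Y)={2,3,7} D(W)={2,6}: no change
Constraint 3 (Y + W = X) on D(Y)={2,3,7} D(W)={2,6} D(X)={3,4,7}: Y {2,3,7}->{2}; W {2,6}->{2}; X {3,4,7}->{4}
Constraint 4 (X + Y = W) on D(X)={4} D(Y)={2} D(W)={2}: X {4}->{}; Y {2}->{}; W {2}->{}
So after constraint 4: D(Y) = {}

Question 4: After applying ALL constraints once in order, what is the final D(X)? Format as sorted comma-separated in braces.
Answer: {}

Derivation:
Constraint 1 (W < X) on D(W)={2,6,7} D(X)={3,4,7}: W {2,6,7}->{2,6}
Constraint 2 (Y != W) on D(Y)={2,3,7} D(W)={2,6}: no change
Constraint 3 (Y + W = X) on D(Y)={2,3,7} D(W)={2,6} D(X)={3,4,7}: Y {2,3,7}->{2}; W {2,6}->{2}; X {3,4,7}->{4}
Constraint 4 (X + Y = W) on D(X)={4} D(Y)={2} D(W)={2}: X {4}->{}; Y {2}->{}; W {2}->{}
So after all 4 constraints: D(X) = {}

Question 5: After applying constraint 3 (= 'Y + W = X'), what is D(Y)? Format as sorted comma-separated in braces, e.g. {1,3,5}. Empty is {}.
Constraint 1 (W < X) on D(W)={2,6,7} D(X)={3,4,7}: W {2,6,7}->{2,6}
Constraint 2 (Y != W) on D(Y)={2,3,7} D(W)={2,6}: no change
Constraint 3 (Y + W = X) on D(Y)={2,3,7} D(W)={2,6} D(X)={3,4,7}: Y {2,3,7}->{2}; W {2,6}->{2}; X {3,4,7}->{4}
So after constraint 3: D(Y) = {2}

Answer: {2}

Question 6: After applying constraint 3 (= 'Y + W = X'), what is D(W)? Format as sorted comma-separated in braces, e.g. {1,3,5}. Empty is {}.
Answer: {2}

Derivation:
Constraint 1 (W < X) on D(W)={2,6,7} D(X)={3,4,7}: W {2,6,7}->{2,6}
Constraint 2 (Y != W) on D(Y)={2,3,7} D(W)={2,6}: no change
Constraint 3 (Y + W = X) on D(Y)={2,3,7} D(W)={2,6} D(X)={3,4,7}: Y {2,3,7}->{2}; W {2,6}->{2}; X {3,4,7}->{4}
So after constraint 3: D(W) = {2}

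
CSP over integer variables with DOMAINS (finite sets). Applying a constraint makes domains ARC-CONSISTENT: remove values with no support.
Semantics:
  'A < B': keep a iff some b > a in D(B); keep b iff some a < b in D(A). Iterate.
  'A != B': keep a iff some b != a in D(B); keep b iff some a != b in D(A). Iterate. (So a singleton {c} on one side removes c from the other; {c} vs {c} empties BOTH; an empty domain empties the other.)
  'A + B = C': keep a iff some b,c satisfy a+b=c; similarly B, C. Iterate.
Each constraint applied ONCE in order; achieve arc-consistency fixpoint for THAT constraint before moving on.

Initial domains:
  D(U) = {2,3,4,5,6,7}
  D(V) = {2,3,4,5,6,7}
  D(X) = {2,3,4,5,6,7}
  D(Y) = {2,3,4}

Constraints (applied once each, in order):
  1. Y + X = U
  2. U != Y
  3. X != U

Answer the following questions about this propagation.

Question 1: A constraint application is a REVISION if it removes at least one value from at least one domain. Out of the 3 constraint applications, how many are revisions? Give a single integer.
Answer: 1

Derivation:
Constraint 1 (Y + X = U) on D(Y)={2,3,4} D(X)={2,3,4,5,6,7} D(U)={2,3,4,5,6,7}: X {2,3,4,5,6,7}->{2,3,4,5}; U {2,3,4,5,6,7}->{4,5,6,7} => REVISION
Constraint 2 (U != Y) on D(U)={4,5,6,7} D(Y)={2,3,4}: no change => not a revision
Constraint 3 (X != U) on D(X)={2,3,4,5} D(U)={4,5,6,7}: no change => not a revision
Total revisions = 1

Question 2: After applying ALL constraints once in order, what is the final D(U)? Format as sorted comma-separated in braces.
Constraint 1 (Y + X = U) on D(Y)={2,3,4} D(X)={2,3,4,5,6,7} D(U)={2,3,4,5,6,7}: X {2,3,4,5,6,7}->{2,3,4,5}; U {2,3,4,5,6,7}->{4,5,6,7}
Constraint 2 (U != Y) on D(U)={4,5,6,7} D(Y)={2,3,4}: no change
Constraint 3 (X != U) on D(X)={2,3,4,5} D(U)={4,5,6,7}: no change
So after all 3 constraints: D(U) = {4,5,6,7}

Answer: {4,5,6,7}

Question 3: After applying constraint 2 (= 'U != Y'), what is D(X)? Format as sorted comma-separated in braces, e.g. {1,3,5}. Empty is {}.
Answer: {2,3,4,5}

Derivation:
Constraint 1 (Y + X = U) on D(Y)={2,3,4} D(X)={2,3,4,5,6,7} D(U)={2,3,4,5,6,7}: X {2,3,4,5,6,7}->{2,3,4,5}; U {2,3,4,5,6,7}->{4,5,6,7}
Constraint 2 (U != Y) on D(U)={4,5,6,7} D(Y)={2,3,4}: no change
So after constraint 2: D(X) = {2,3,4,5}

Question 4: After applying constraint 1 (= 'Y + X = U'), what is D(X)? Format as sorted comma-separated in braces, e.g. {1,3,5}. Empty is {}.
Answer: {2,3,4,5}

Derivation:
Constraint 1 (Y + X = U) on D(Y)={2,3,4} D(X)={2,3,4,5,6,7} D(U)={2,3,4,5,6,7}: X {2,3,4,5,6,7}->{2,3,4,5}; U {2,3,4,5,6,7}->{4,5,6,7}
So after constraint 1: D(X) = {2,3,4,5}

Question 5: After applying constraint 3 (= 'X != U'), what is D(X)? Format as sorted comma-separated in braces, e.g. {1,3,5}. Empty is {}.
Answer: {2,3,4,5}

Derivation:
Constraint 1 (Y + X = U) on D(Y)={2,3,4} D(X)={2,3,4,5,6,7} D(U)={2,3,4,5,6,7}: X {2,3,4,5,6,7}->{2,3,4,5}; U {2,3,4,5,6,7}->{4,5,6,7}
Constraint 2 (U != Y) on D(U)={4,5,6,7} D(Y)={2,3,4}: no change
Constraint 3 (X != U) on D(X)={2,3,4,5} D(U)={4,5,6,7}: no change
So after constraint 3: D(X) = {2,3,4,5}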